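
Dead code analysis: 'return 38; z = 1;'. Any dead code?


statement follows a return and is unreachable
Dead: 'z = 1'


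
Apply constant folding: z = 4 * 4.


4 * 4 = 16 at compile time
Optimized: z = 16


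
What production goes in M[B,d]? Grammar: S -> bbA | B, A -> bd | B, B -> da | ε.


For [B, d]: 'd' ∈ FIRST(da)
Entry: B -> da


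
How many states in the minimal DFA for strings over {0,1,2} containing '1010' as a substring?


KMP-style automaton: 4 progress states + 1 absorbing accept = 5
Minimal DFA: 5 states


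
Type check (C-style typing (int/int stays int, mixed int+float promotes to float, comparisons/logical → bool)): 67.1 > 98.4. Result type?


Operand types: float > float
Rule: comparison yields bool
Result type: bool


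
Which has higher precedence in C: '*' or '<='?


'*' is multiplicative (level 10); '<=' is relational (level 7)
Higher level binds tighter
'*' has higher precedence than '<='


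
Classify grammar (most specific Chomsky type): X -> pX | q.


Right-linear: every RHS is a terminal or a terminal followed by one nonterminal
Classification: Type 3 (Regular)


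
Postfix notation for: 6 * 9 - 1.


Left to right (same or higher precedence on left)
Postfix: 6 9 * 1 -


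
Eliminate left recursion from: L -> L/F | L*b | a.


Left-recursive alternatives: L/F, L*b; non-recursive: a
Introduce L': L -> aL', L' -> /FL' | *bL' | ε


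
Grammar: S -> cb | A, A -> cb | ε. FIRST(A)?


Per alternative of A: FIRST(cb) = {c}; FIRST(ε) = {ε}
FIRST(A) = {c, ε}


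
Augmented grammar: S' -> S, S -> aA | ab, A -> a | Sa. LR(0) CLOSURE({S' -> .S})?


Start: S' -> .S
For each item with dot before a nonterminal B, add B -> .γ for every B-production
Closure: [S' -> .S, S -> .aA, S -> .ab]


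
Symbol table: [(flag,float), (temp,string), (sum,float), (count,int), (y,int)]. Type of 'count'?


Lookup 'count' → type int


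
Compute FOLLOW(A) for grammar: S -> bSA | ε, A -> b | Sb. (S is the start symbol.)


$ ∈ FOLLOW(S). For each A -> αBβ: add FIRST(β)\{ε} to FOLLOW(B); if β nullable, add FOLLOW(A).
FOLLOW(A) = {$, b}


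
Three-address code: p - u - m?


Break into single-operator statements:
t1 = p - u
t2 = t1 - m


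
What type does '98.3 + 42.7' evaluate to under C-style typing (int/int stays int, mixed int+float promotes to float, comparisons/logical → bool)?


Operand types: float + float
Rule: mixed int/float promotes to float; int/int stays int
Result type: float


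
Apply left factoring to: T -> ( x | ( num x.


Common prefix: '('
Factored: T -> ( T', T' -> x | num x


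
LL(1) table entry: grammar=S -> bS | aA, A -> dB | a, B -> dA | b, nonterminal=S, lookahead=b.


For [S, b]: 'b' ∈ FIRST(bS)
Entry: S -> bS


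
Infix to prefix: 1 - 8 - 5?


left-to-right (same/higher precedence on left): tree is (- (- 1 8) 5)
Prefix: - - 1 8 5


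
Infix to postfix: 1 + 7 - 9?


Left to right (same or higher precedence on left)
Postfix: 1 7 + 9 -


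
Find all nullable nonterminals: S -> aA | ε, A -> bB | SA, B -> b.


A nonterminal is nullable iff some alternative derives ε (directly, or every symbol in it is nullable)
Nullable: {S}


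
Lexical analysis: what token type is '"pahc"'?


Pattern: double-quoted sequence
Type: STRING_LITERAL


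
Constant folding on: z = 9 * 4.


9 * 4 = 36 at compile time
Optimized: z = 36


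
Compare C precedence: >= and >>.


'>>' is shift (level 8); '>=' is relational (level 7)
Higher level binds tighter
'>>' has higher precedence than '>='


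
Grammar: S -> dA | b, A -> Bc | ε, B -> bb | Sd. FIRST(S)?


Per alternative of S: FIRST(dA) = {d}; FIRST(b) = {b}
FIRST(S) = {b, d}


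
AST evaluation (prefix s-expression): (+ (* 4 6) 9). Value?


Evaluate inner: (* 4 6) = 24
Evaluate root: (+ 24 9) = 33
Result: 33


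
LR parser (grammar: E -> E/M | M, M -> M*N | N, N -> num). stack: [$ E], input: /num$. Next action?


shift '/' to continue E -> E/M
Action: shift


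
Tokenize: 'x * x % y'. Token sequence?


Scan left to right, longest-match per lexeme
Tokens: ID(x), OP(*), ID(x), OP(%), ID(y)


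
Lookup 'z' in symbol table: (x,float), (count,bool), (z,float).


Lookup 'z' → type float


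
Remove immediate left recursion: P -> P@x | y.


Left-recursive alternatives: P@x; non-recursive: y
Introduce P': P -> yP', P' -> @xP' | ε


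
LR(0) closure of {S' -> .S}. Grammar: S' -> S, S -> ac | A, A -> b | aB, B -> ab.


Start: S' -> .S
For each item with dot before a nonterminal B, add B -> .γ for every B-production
Closure: [S' -> .S, S -> .ac, S -> .A, A -> .b, A -> .aB]


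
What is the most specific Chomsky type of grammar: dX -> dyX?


LHS has context (more than one symbol) and |LHS| ≤ |RHS|
Classification: Type 1 (Context-Sensitive)


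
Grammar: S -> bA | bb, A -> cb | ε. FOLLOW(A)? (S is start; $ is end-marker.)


$ ∈ FOLLOW(S). For each A -> αBβ: add FIRST(β)\{ε} to FOLLOW(B); if β nullable, add FOLLOW(A).
FOLLOW(A) = {$}


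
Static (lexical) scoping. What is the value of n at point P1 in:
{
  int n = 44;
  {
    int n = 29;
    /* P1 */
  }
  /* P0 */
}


n declared in the same block as P1
n = 29


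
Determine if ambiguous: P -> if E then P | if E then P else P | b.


dangling else: 'if E then if E then b else b' parses two ways
Ambiguous


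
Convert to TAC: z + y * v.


Break into single-operator statements:
t1 = y * v
t2 = z + t1


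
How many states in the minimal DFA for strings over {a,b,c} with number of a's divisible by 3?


Track (count of a) mod 3: states 0..2, accept at 0
Minimal DFA: 3 states


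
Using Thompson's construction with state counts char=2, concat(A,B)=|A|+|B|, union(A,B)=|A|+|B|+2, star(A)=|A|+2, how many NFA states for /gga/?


Syntax tree has 3 char leaf(s), 0 union(s), 0 star(s)
chars contribute 3×2 = 6; each union adds +2; each star adds +2
Total: 6 + 0 + 0 = 6 states


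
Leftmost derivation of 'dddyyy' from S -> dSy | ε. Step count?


Derivation: S => dSy => ddSyy => dddSyyy => dddyyy
Steps: 4


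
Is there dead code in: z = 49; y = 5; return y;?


z is assigned but never read
Dead: 'z = 49'


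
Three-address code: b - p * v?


Break into single-operator statements:
t1 = p * v
t2 = b - t1


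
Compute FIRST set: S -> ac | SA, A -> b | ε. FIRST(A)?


Per alternative of A: FIRST(b) = {b}; FIRST(ε) = {ε}
FIRST(A) = {b, ε}


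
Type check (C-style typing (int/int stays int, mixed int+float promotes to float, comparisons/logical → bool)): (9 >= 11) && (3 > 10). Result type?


Operand types: bool && bool
Rule: logical operators take bool operands and yield bool
Result type: bool


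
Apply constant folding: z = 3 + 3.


3 + 3 = 6 at compile time
Optimized: z = 6


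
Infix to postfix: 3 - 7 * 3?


* has higher precedence, evaluate 7*3 first
Postfix: 3 7 3 * -


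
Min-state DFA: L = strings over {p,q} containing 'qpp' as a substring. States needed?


KMP-style automaton: 3 progress states + 1 absorbing accept = 4
Minimal DFA: 4 states


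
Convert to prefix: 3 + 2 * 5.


'*' binds tighter: tree is (+ 3 (* 2 5))
Prefix: + 3 * 2 5


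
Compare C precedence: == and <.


'<' is relational (level 7); '==' is equality (level 6)
Higher level binds tighter
'<' has higher precedence than '=='


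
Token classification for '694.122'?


Pattern: digits with a decimal point
Type: FLOAT_LITERAL


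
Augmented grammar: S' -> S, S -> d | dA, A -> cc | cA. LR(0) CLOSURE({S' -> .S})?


Start: S' -> .S
For each item with dot before a nonterminal B, add B -> .γ for every B-production
Closure: [S' -> .S, S -> .d, S -> .dA]


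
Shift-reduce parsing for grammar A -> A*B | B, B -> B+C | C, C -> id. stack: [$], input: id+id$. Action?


no handle on stack; shift 'id'
Action: shift


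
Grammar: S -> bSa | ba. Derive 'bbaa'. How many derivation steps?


Derivation: S => bSa => bbaa
Steps: 2


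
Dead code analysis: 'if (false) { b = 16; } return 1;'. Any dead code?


condition is constant false, so the whole block is unreachable
Dead: 'if (false) { b = 16; }'


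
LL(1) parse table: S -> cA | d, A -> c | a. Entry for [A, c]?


For [A, c]: 'c' ∈ FIRST(c)
Entry: A -> c


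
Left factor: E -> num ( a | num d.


Common prefix: 'num'
Factored: E -> num E', E' -> ( a | d


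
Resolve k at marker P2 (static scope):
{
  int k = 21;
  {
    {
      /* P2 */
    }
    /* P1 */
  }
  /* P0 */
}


P2's block does not declare k; resolves to the enclosing declaration at depth 0
k = 21


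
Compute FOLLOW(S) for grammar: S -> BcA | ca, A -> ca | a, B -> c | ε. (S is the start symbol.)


$ ∈ FOLLOW(S). For each A -> αBβ: add FIRST(β)\{ε} to FOLLOW(B); if β nullable, add FOLLOW(A).
FOLLOW(S) = {$}


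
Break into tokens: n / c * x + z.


Scan left to right, longest-match per lexeme
Tokens: ID(n), OP(/), ID(c), OP(*), ID(x), OP(+), ID(z)


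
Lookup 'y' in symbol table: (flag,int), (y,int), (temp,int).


Lookup 'y' → type int


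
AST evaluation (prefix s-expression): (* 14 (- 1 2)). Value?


Evaluate inner: (- 1 2) = -1
Evaluate root: (* 14 -1) = -14
Result: -14


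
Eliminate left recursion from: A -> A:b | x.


Left-recursive alternatives: A:b; non-recursive: x
Introduce A': A -> xA', A' -> :bA' | ε


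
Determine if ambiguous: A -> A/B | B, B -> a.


precedence layered via separate nonterminal B: deterministic
Unambiguous


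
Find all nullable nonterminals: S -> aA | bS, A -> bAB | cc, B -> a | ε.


A nonterminal is nullable iff some alternative derives ε (directly, or every symbol in it is nullable)
Nullable: {B}


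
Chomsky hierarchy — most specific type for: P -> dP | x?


Right-linear: every RHS is a terminal or a terminal followed by one nonterminal
Classification: Type 3 (Regular)


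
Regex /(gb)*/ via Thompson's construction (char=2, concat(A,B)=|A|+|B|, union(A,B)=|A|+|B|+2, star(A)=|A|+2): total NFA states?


Syntax tree has 2 char leaf(s), 0 union(s), 1 star(s)
chars contribute 2×2 = 4; each union adds +2; each star adds +2
Total: 4 + 0 + 2 = 6 states


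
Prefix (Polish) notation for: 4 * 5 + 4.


left-to-right (same/higher precedence on left): tree is (+ (* 4 5) 4)
Prefix: + * 4 5 4


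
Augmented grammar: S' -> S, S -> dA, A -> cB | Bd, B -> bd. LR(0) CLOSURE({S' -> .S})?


Start: S' -> .S
For each item with dot before a nonterminal B, add B -> .γ for every B-production
Closure: [S' -> .S, S -> .dA]


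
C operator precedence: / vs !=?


'/' is multiplicative (level 10); '!=' is equality (level 6)
Higher level binds tighter
'/' has higher precedence than '!='


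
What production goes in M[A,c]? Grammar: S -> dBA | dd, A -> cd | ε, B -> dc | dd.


For [A, c]: 'c' ∈ FIRST(cd)
Entry: A -> cd


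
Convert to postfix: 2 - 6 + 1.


Left to right (same or higher precedence on left)
Postfix: 2 6 - 1 +


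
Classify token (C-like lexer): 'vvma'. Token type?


Pattern: letter/underscore followed by alphanumerics, not a keyword
Type: IDENTIFIER


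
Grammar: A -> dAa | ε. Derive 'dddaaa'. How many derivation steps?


Derivation: A => dAa => ddAaa => dddAaaa => dddaaa
Steps: 4


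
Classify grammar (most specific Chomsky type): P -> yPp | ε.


Single nonterminal LHS, but y^n p^n is not regular
Classification: Type 2 (Context-Free)


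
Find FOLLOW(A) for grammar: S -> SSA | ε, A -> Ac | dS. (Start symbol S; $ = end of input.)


$ ∈ FOLLOW(S). For each A -> αBβ: add FIRST(β)\{ε} to FOLLOW(B); if β nullable, add FOLLOW(A).
FOLLOW(A) = {$, c, d}


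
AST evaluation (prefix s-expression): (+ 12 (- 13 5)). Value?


Evaluate inner: (- 13 5) = 8
Evaluate root: (+ 12 8) = 20
Result: 20


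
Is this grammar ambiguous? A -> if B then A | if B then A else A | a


dangling else: 'if B then if B then a else a' parses two ways
Ambiguous


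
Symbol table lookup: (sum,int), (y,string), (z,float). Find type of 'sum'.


Lookup 'sum' → type int


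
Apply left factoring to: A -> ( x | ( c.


Common prefix: '('
Factored: A -> ( A', A' -> x | c


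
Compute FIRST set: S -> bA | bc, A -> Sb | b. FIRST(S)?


Per alternative of S: FIRST(bA) = {b}; FIRST(bc) = {b}
FIRST(S) = {b}


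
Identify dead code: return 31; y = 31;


statement follows a return and is unreachable
Dead: 'y = 31'


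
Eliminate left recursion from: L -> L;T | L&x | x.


Left-recursive alternatives: L;T, L&x; non-recursive: x
Introduce L': L -> xL', L' -> ;TL' | &xL' | ε


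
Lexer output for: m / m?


Scan left to right, longest-match per lexeme
Tokens: ID(m), OP(/), ID(m)


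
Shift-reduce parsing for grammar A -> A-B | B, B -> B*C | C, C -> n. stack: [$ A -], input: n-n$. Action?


no handle ('A-' is not any RHS); shift 'n'
Action: shift


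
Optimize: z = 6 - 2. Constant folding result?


6 - 2 = 4 at compile time
Optimized: z = 4


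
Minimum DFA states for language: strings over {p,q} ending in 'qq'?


Track the longest suffix of input matching a prefix of 'qq': 3 classes (prefixes of length 0..2)
Minimal DFA: 3 states


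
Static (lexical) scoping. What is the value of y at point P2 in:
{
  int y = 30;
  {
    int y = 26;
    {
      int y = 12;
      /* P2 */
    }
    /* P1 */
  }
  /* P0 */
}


y declared in the same block as P2
y = 12


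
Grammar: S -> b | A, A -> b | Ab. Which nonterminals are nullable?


A nonterminal is nullable iff some alternative derives ε (directly, or every symbol in it is nullable)
Nullable: {}


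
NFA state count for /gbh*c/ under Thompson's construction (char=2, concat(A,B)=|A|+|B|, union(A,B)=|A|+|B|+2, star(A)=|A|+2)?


Syntax tree has 4 char leaf(s), 0 union(s), 1 star(s)
chars contribute 4×2 = 8; each union adds +2; each star adds +2
Total: 8 + 0 + 2 = 10 states


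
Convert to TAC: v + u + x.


Break into single-operator statements:
t1 = v + u
t2 = t1 + x


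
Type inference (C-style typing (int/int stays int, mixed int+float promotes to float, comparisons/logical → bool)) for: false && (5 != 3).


Operand types: bool && bool
Rule: logical operators take bool operands and yield bool
Result type: bool


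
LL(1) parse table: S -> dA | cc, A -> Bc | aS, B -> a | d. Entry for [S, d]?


For [S, d]: 'd' ∈ FIRST(dA)
Entry: S -> dA


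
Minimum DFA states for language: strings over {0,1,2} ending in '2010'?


Track the longest suffix of input matching a prefix of '2010': 5 classes (prefixes of length 0..4)
Minimal DFA: 5 states


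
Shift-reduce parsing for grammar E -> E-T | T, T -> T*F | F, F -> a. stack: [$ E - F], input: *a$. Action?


'F' (not preceded by T*) is the handle for T -> F
Action: reduce (T -> F)


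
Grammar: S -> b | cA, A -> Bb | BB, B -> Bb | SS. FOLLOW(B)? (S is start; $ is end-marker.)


$ ∈ FOLLOW(S). For each A -> αBβ: add FIRST(β)\{ε} to FOLLOW(B); if β nullable, add FOLLOW(A).
FOLLOW(B) = {$, b, c}


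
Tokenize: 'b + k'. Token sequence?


Scan left to right, longest-match per lexeme
Tokens: ID(b), OP(+), ID(k)


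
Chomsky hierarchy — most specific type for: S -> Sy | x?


Left-linear: every RHS is a terminal or one nonterminal followed by a terminal
Classification: Type 3 (Regular)


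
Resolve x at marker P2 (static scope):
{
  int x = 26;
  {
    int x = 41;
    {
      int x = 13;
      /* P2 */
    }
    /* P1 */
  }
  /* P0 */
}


x declared in the same block as P2
x = 13


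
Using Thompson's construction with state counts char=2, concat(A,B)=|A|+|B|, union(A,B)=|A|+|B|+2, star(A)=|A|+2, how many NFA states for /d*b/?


Syntax tree has 2 char leaf(s), 0 union(s), 1 star(s)
chars contribute 2×2 = 4; each union adds +2; each star adds +2
Total: 4 + 0 + 2 = 6 states


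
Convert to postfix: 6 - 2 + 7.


Left to right (same or higher precedence on left)
Postfix: 6 2 - 7 +


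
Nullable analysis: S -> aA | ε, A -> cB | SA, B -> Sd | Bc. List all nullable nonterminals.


A nonterminal is nullable iff some alternative derives ε (directly, or every symbol in it is nullable)
Nullable: {S}


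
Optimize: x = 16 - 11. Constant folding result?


16 - 11 = 5 at compile time
Optimized: x = 5


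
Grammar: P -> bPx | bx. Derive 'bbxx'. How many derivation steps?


Derivation: P => bPx => bbxx
Steps: 2


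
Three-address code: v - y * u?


Break into single-operator statements:
t1 = y * u
t2 = v - t1


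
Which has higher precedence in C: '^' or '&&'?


'^' is bitwise XOR (level 4); '&&' is logical AND (level 2)
Higher level binds tighter
'^' has higher precedence than '&&'


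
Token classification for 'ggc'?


Pattern: letter/underscore followed by alphanumerics, not a keyword
Type: IDENTIFIER


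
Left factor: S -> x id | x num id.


Common prefix: 'x'
Factored: S -> x S', S' -> id | num id


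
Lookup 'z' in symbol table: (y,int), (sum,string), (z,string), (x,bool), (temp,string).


Lookup 'z' → type string


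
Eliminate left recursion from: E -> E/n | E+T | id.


Left-recursive alternatives: E/n, E+T; non-recursive: id
Introduce E': E -> idE', E' -> /nE' | +TE' | ε


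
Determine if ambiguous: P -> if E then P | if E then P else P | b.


dangling else: 'if E then if E then b else b' parses two ways
Ambiguous


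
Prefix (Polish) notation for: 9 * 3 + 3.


left-to-right (same/higher precedence on left): tree is (+ (* 9 3) 3)
Prefix: + * 9 3 3


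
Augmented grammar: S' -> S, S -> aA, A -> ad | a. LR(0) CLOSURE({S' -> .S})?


Start: S' -> .S
For each item with dot before a nonterminal B, add B -> .γ for every B-production
Closure: [S' -> .S, S -> .aA]


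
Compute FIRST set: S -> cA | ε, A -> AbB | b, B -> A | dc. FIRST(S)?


Per alternative of S: FIRST(cA) = {c}; FIRST(ε) = {ε}
FIRST(S) = {c, ε}


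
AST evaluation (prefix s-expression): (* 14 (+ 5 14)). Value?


Evaluate inner: (+ 5 14) = 19
Evaluate root: (* 14 19) = 266
Result: 266


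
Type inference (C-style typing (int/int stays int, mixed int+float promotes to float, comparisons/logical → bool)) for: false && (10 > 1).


Operand types: bool && bool
Rule: logical operators take bool operands and yield bool
Result type: bool


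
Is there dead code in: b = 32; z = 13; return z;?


b is assigned but never read
Dead: 'b = 32'


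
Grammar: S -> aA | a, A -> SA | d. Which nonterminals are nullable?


A nonterminal is nullable iff some alternative derives ε (directly, or every symbol in it is nullable)
Nullable: {}


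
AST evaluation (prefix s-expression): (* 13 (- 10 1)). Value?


Evaluate inner: (- 10 1) = 9
Evaluate root: (* 13 9) = 117
Result: 117


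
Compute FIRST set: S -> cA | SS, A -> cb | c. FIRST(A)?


Per alternative of A: FIRST(cb) = {c}; FIRST(c) = {c}
FIRST(A) = {c}


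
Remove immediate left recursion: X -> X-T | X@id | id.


Left-recursive alternatives: X-T, X@id; non-recursive: id
Introduce X': X -> idX', X' -> -TX' | @idX' | ε


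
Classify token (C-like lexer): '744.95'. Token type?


Pattern: digits with a decimal point
Type: FLOAT_LITERAL


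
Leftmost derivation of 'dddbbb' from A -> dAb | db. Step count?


Derivation: A => dAb => ddAbb => dddbbb
Steps: 3


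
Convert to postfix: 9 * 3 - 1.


Left to right (same or higher precedence on left)
Postfix: 9 3 * 1 -


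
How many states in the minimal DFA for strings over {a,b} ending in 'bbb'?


Track the longest suffix of input matching a prefix of 'bbb': 4 classes (prefixes of length 0..3)
Minimal DFA: 4 states


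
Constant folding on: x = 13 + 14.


13 + 14 = 27 at compile time
Optimized: x = 27


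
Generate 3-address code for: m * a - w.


Break into single-operator statements:
t1 = m * a
t2 = t1 - w


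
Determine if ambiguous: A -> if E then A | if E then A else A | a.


dangling else: 'if E then if E then a else a' parses two ways
Ambiguous


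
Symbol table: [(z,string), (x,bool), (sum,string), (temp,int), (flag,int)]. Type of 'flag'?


Lookup 'flag' → type int


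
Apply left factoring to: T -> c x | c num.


Common prefix: 'c'
Factored: T -> c T', T' -> x | num


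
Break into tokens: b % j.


Scan left to right, longest-match per lexeme
Tokens: ID(b), OP(%), ID(j)


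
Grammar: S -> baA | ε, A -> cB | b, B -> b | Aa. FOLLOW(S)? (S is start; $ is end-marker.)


$ ∈ FOLLOW(S). For each A -> αBβ: add FIRST(β)\{ε} to FOLLOW(B); if β nullable, add FOLLOW(A).
FOLLOW(S) = {$}


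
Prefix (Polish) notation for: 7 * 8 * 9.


left-to-right (same/higher precedence on left): tree is (* (* 7 8) 9)
Prefix: * * 7 8 9


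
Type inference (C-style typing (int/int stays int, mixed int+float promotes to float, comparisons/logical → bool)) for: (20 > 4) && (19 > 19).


Operand types: bool && bool
Rule: logical operators take bool operands and yield bool
Result type: bool


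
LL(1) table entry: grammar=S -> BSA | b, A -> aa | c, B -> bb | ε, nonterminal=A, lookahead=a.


For [A, a]: 'a' ∈ FIRST(aa)
Entry: A -> aa


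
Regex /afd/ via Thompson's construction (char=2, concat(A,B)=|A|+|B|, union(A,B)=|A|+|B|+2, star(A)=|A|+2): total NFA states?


Syntax tree has 3 char leaf(s), 0 union(s), 0 star(s)
chars contribute 3×2 = 6; each union adds +2; each star adds +2
Total: 6 + 0 + 0 = 6 states


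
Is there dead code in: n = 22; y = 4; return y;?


n is assigned but never read
Dead: 'n = 22'


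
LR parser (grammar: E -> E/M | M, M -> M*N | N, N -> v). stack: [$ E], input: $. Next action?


start symbol E on stack, input exhausted
Action: accept


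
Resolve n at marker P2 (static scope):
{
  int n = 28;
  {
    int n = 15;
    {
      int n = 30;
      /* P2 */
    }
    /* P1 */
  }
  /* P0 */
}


n declared in the same block as P2
n = 30


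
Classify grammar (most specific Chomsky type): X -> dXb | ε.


Single nonterminal LHS, but d^n b^n is not regular
Classification: Type 2 (Context-Free)


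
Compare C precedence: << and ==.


'<<' is shift (level 8); '==' is equality (level 6)
Higher level binds tighter
'<<' has higher precedence than '=='


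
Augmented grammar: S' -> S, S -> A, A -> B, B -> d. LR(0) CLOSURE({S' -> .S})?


Start: S' -> .S
For each item with dot before a nonterminal B, add B -> .γ for every B-production
Closure: [S' -> .S, S -> .A, A -> .B, B -> .d]


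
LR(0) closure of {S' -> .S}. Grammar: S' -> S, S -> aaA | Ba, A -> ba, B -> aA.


Start: S' -> .S
For each item with dot before a nonterminal B, add B -> .γ for every B-production
Closure: [S' -> .S, S -> .aaA, S -> .Ba, B -> .aA]


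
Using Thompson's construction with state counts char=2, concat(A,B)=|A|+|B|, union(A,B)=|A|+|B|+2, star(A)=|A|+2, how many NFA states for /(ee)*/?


Syntax tree has 2 char leaf(s), 0 union(s), 1 star(s)
chars contribute 2×2 = 4; each union adds +2; each star adds +2
Total: 4 + 0 + 2 = 6 states


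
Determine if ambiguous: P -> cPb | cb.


balanced c^n…b^n: each string has a unique parse
Unambiguous


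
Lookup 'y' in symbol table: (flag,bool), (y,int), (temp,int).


Lookup 'y' → type int


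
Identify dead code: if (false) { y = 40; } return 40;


condition is constant false, so the whole block is unreachable
Dead: 'if (false) { y = 40; }'


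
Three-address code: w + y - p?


Break into single-operator statements:
t1 = w + y
t2 = t1 - p


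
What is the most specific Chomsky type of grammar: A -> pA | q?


Right-linear: every RHS is a terminal or a terminal followed by one nonterminal
Classification: Type 3 (Regular)


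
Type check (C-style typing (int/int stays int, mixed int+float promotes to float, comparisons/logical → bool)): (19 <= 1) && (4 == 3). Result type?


Operand types: bool && bool
Rule: logical operators take bool operands and yield bool
Result type: bool


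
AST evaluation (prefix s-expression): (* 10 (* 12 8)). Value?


Evaluate inner: (* 12 8) = 96
Evaluate root: (* 10 96) = 960
Result: 960


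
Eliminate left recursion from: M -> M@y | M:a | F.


Left-recursive alternatives: M@y, M:a; non-recursive: F
Introduce M': M -> FM', M' -> @yM' | :aM' | ε


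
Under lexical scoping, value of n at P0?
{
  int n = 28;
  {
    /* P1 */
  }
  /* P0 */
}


n declared in the same block as P0
n = 28


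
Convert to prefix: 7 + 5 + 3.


left-to-right (same/higher precedence on left): tree is (+ (+ 7 5) 3)
Prefix: + + 7 5 3


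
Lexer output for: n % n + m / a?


Scan left to right, longest-match per lexeme
Tokens: ID(n), OP(%), ID(n), OP(+), ID(m), OP(/), ID(a)


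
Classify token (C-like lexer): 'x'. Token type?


Pattern: letter/underscore followed by alphanumerics, not a keyword
Type: IDENTIFIER


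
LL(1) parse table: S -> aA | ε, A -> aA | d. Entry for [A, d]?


For [A, d]: 'd' ∈ FIRST(d)
Entry: A -> d


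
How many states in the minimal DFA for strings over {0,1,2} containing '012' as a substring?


KMP-style automaton: 3 progress states + 1 absorbing accept = 4
Minimal DFA: 4 states


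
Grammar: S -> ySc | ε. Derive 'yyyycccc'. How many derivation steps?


Derivation: S => ySc => yyScc => yyySccc => yyyyScccc => yyyycccc
Steps: 5


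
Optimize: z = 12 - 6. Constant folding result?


12 - 6 = 6 at compile time
Optimized: z = 6


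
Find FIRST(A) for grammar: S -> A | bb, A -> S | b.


Per alternative of A: FIRST(S) = {b}; FIRST(b) = {b}
FIRST(A) = {b}


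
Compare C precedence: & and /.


'/' is multiplicative (level 10); '&' is bitwise AND (level 5)
Higher level binds tighter
'/' has higher precedence than '&'


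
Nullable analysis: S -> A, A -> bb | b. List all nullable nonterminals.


A nonterminal is nullable iff some alternative derives ε (directly, or every symbol in it is nullable)
Nullable: {}


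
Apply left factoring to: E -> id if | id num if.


Common prefix: 'id'
Factored: E -> id E', E' -> if | num if


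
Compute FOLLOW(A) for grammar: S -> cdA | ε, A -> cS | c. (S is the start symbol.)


$ ∈ FOLLOW(S). For each A -> αBβ: add FIRST(β)\{ε} to FOLLOW(B); if β nullable, add FOLLOW(A).
FOLLOW(A) = {$}


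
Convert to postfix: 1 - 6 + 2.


Left to right (same or higher precedence on left)
Postfix: 1 6 - 2 +


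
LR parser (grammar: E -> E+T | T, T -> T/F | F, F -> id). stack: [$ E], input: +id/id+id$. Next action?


shift '+' to continue E -> E+T
Action: shift


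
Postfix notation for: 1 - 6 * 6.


* has higher precedence, evaluate 6*6 first
Postfix: 1 6 6 * -


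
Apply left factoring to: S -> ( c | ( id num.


Common prefix: '('
Factored: S -> ( S', S' -> c | id num


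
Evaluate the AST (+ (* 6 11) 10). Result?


Evaluate inner: (* 6 11) = 66
Evaluate root: (+ 66 10) = 76
Result: 76


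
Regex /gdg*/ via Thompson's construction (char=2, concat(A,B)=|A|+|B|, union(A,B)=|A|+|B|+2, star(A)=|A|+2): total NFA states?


Syntax tree has 3 char leaf(s), 0 union(s), 1 star(s)
chars contribute 3×2 = 6; each union adds +2; each star adds +2
Total: 6 + 0 + 2 = 8 states


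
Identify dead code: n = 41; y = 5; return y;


n is assigned but never read
Dead: 'n = 41'


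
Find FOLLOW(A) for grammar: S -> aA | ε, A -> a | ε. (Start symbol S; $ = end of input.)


$ ∈ FOLLOW(S). For each A -> αBβ: add FIRST(β)\{ε} to FOLLOW(B); if β nullable, add FOLLOW(A).
FOLLOW(A) = {$}


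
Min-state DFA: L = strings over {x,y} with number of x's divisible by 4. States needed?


Track (count of x) mod 4: states 0..3, accept at 0
Minimal DFA: 4 states


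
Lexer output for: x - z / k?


Scan left to right, longest-match per lexeme
Tokens: ID(x), OP(-), ID(z), OP(/), ID(k)


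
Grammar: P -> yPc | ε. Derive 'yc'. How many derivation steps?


Derivation: P => yPc => yc
Steps: 2


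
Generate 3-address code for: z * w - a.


Break into single-operator statements:
t1 = z * w
t2 = t1 - a


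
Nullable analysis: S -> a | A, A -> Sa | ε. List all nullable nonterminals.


A nonterminal is nullable iff some alternative derives ε (directly, or every symbol in it is nullable)
Nullable: {A, S}


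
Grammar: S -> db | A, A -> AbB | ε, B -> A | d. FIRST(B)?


Per alternative of B: FIRST(A) = {b, ε}; FIRST(d) = {d}
FIRST(B) = {b, d, ε}


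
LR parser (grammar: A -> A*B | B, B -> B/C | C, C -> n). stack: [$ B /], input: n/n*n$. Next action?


no handle; shift 'n'
Action: shift


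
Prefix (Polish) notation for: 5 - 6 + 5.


left-to-right (same/higher precedence on left): tree is (+ (- 5 6) 5)
Prefix: + - 5 6 5


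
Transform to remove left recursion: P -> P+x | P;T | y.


Left-recursive alternatives: P+x, P;T; non-recursive: y
Introduce P': P -> yP', P' -> +xP' | ;TP' | ε


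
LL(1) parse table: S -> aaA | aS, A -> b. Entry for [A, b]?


For [A, b]: 'b' ∈ FIRST(b)
Entry: A -> b


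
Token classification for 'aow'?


Pattern: letter/underscore followed by alphanumerics, not a keyword
Type: IDENTIFIER


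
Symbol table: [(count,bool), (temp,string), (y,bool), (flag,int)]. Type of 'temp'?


Lookup 'temp' → type string


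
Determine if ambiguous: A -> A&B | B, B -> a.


precedence layered via separate nonterminal B: deterministic
Unambiguous


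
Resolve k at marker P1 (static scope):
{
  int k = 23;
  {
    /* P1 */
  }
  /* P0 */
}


P1's block does not declare k; resolves to the enclosing declaration at depth 0
k = 23


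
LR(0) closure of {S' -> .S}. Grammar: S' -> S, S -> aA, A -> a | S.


Start: S' -> .S
For each item with dot before a nonterminal B, add B -> .γ for every B-production
Closure: [S' -> .S, S -> .aA]


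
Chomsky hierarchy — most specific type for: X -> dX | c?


Right-linear: every RHS is a terminal or a terminal followed by one nonterminal
Classification: Type 3 (Regular)


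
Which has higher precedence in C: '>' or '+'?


'+' is additive (level 9); '>' is relational (level 7)
Higher level binds tighter
'+' has higher precedence than '>'


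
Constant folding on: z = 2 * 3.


2 * 3 = 6 at compile time
Optimized: z = 6


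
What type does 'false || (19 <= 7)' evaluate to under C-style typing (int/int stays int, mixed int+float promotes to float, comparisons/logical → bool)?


Operand types: bool || bool
Rule: logical operators take bool operands and yield bool
Result type: bool


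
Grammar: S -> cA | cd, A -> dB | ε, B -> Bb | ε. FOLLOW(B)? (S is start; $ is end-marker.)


$ ∈ FOLLOW(S). For each A -> αBβ: add FIRST(β)\{ε} to FOLLOW(B); if β nullable, add FOLLOW(A).
FOLLOW(B) = {$, b}


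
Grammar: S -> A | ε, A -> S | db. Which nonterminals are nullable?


A nonterminal is nullable iff some alternative derives ε (directly, or every symbol in it is nullable)
Nullable: {A, S}


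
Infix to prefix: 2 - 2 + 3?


left-to-right (same/higher precedence on left): tree is (+ (- 2 2) 3)
Prefix: + - 2 2 3


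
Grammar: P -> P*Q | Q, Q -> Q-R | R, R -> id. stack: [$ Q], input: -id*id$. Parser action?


shift '-' to continue Q -> Q-R
Action: shift


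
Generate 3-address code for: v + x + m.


Break into single-operator statements:
t1 = v + x
t2 = t1 + m


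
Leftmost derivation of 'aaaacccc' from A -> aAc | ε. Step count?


Derivation: A => aAc => aaAcc => aaaAccc => aaaaAcccc => aaaacccc
Steps: 5


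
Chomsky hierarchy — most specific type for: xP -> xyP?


LHS has context (more than one symbol) and |LHS| ≤ |RHS|
Classification: Type 1 (Context-Sensitive)


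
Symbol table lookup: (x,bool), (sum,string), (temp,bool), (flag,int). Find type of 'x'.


Lookup 'x' → type bool


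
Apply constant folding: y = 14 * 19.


14 * 19 = 266 at compile time
Optimized: y = 266


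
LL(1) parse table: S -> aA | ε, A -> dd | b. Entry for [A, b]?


For [A, b]: 'b' ∈ FIRST(b)
Entry: A -> b


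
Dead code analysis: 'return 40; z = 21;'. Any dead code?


statement follows a return and is unreachable
Dead: 'z = 21'


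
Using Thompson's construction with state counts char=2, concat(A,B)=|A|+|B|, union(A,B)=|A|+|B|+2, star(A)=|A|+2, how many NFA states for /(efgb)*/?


Syntax tree has 4 char leaf(s), 0 union(s), 1 star(s)
chars contribute 4×2 = 8; each union adds +2; each star adds +2
Total: 8 + 0 + 2 = 10 states


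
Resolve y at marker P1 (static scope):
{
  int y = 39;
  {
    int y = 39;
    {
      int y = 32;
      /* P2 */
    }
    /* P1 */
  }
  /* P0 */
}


y declared in the same block as P1
y = 39


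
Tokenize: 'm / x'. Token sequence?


Scan left to right, longest-match per lexeme
Tokens: ID(m), OP(/), ID(x)


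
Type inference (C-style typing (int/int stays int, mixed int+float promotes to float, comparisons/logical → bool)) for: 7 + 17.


Operand types: int + int
Rule: mixed int/float promotes to float; int/int stays int
Result type: int


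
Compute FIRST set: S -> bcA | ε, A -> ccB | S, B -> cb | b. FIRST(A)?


Per alternative of A: FIRST(ccB) = {c}; FIRST(S) = {b, ε}
FIRST(A) = {b, c, ε}


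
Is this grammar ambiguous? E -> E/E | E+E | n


'n/n+n' has two parse trees (no precedence encoded between / and +)
Ambiguous


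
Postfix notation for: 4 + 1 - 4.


Left to right (same or higher precedence on left)
Postfix: 4 1 + 4 -


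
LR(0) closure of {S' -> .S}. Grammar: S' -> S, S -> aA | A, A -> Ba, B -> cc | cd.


Start: S' -> .S
For each item with dot before a nonterminal B, add B -> .γ for every B-production
Closure: [S' -> .S, S -> .aA, S -> .A, A -> .Ba, B -> .cc, B -> .cd]


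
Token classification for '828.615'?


Pattern: digits with a decimal point
Type: FLOAT_LITERAL


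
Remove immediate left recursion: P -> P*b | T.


Left-recursive alternatives: P*b; non-recursive: T
Introduce P': P -> TP', P' -> *bP' | ε


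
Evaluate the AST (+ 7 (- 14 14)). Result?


Evaluate inner: (- 14 14) = 0
Evaluate root: (+ 7 0) = 7
Result: 7


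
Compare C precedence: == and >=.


'>=' is relational (level 7); '==' is equality (level 6)
Higher level binds tighter
'>=' has higher precedence than '=='


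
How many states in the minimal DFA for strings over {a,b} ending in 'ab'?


Track the longest suffix of input matching a prefix of 'ab': 3 classes (prefixes of length 0..2)
Minimal DFA: 3 states


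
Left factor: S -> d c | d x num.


Common prefix: 'd'
Factored: S -> d S', S' -> c | x num


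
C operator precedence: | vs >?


'>' is relational (level 7); '|' is bitwise OR (level 3)
Higher level binds tighter
'>' has higher precedence than '|'


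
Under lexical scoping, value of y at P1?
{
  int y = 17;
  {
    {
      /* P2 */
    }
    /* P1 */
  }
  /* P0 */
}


P1's block does not declare y; resolves to the enclosing declaration at depth 0
y = 17


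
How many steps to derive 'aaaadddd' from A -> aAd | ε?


Derivation: A => aAd => aaAdd => aaaAddd => aaaaAdddd => aaaadddd
Steps: 5


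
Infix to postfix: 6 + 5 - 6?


Left to right (same or higher precedence on left)
Postfix: 6 5 + 6 -


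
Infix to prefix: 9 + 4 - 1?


left-to-right (same/higher precedence on left): tree is (- (+ 9 4) 1)
Prefix: - + 9 4 1


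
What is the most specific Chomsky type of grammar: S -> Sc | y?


Left-linear: every RHS is a terminal or one nonterminal followed by a terminal
Classification: Type 3 (Regular)


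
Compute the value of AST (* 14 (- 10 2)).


Evaluate inner: (- 10 2) = 8
Evaluate root: (* 14 8) = 112
Result: 112


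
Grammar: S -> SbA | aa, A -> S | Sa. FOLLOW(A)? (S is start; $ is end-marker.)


$ ∈ FOLLOW(S). For each A -> αBβ: add FIRST(β)\{ε} to FOLLOW(B); if β nullable, add FOLLOW(A).
FOLLOW(A) = {$, a, b}


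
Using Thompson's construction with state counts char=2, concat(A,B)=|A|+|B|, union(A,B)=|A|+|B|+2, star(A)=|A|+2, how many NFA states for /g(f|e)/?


Syntax tree has 3 char leaf(s), 1 union(s), 0 star(s)
chars contribute 3×2 = 6; each union adds +2; each star adds +2
Total: 6 + 2 + 0 = 8 states


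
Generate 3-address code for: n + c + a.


Break into single-operator statements:
t1 = n + c
t2 = t1 + a


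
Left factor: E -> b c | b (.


Common prefix: 'b'
Factored: E -> b E', E' -> c | (


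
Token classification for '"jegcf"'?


Pattern: double-quoted sequence
Type: STRING_LITERAL


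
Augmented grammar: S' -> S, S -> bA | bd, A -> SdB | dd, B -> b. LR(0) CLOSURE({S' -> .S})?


Start: S' -> .S
For each item with dot before a nonterminal B, add B -> .γ for every B-production
Closure: [S' -> .S, S -> .bA, S -> .bd]


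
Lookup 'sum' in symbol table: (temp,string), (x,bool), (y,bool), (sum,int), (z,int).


Lookup 'sum' → type int


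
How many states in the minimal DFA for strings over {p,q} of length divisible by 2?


Track length mod 2: states 0..1, accept at 0
Minimal DFA: 2 states


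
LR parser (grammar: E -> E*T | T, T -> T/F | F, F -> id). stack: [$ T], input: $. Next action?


lookahead ∉ {/} so T won't extend; reduce E -> T
Action: reduce (E -> T)


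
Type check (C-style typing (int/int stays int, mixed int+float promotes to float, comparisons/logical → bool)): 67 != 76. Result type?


Operand types: int != int
Rule: comparison yields bool
Result type: bool


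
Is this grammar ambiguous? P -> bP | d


right-linear, alternatives start with distinct terminals 'b' vs 'd': unique leftmost derivation
Unambiguous


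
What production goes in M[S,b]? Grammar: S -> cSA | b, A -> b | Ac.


For [S, b]: 'b' ∈ FIRST(b)
Entry: S -> b


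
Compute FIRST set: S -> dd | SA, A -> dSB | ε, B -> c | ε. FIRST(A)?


Per alternative of A: FIRST(dSB) = {d}; FIRST(ε) = {ε}
FIRST(A) = {d, ε}


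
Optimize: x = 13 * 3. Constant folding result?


13 * 3 = 39 at compile time
Optimized: x = 39


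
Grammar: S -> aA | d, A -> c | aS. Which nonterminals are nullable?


A nonterminal is nullable iff some alternative derives ε (directly, or every symbol in it is nullable)
Nullable: {}


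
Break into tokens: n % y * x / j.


Scan left to right, longest-match per lexeme
Tokens: ID(n), OP(%), ID(y), OP(*), ID(x), OP(/), ID(j)


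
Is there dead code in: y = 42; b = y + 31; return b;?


y is read by b's definition; b is returned
No dead code


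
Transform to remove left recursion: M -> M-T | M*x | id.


Left-recursive alternatives: M-T, M*x; non-recursive: id
Introduce M': M -> idM', M' -> -TM' | *xM' | ε


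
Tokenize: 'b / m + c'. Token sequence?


Scan left to right, longest-match per lexeme
Tokens: ID(b), OP(/), ID(m), OP(+), ID(c)


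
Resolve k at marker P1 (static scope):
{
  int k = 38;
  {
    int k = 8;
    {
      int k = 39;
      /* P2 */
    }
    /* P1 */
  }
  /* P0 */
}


k declared in the same block as P1
k = 8


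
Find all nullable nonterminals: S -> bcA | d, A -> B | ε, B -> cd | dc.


A nonterminal is nullable iff some alternative derives ε (directly, or every symbol in it is nullable)
Nullable: {A}


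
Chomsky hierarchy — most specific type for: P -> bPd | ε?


Single nonterminal LHS, but b^n d^n is not regular
Classification: Type 2 (Context-Free)
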